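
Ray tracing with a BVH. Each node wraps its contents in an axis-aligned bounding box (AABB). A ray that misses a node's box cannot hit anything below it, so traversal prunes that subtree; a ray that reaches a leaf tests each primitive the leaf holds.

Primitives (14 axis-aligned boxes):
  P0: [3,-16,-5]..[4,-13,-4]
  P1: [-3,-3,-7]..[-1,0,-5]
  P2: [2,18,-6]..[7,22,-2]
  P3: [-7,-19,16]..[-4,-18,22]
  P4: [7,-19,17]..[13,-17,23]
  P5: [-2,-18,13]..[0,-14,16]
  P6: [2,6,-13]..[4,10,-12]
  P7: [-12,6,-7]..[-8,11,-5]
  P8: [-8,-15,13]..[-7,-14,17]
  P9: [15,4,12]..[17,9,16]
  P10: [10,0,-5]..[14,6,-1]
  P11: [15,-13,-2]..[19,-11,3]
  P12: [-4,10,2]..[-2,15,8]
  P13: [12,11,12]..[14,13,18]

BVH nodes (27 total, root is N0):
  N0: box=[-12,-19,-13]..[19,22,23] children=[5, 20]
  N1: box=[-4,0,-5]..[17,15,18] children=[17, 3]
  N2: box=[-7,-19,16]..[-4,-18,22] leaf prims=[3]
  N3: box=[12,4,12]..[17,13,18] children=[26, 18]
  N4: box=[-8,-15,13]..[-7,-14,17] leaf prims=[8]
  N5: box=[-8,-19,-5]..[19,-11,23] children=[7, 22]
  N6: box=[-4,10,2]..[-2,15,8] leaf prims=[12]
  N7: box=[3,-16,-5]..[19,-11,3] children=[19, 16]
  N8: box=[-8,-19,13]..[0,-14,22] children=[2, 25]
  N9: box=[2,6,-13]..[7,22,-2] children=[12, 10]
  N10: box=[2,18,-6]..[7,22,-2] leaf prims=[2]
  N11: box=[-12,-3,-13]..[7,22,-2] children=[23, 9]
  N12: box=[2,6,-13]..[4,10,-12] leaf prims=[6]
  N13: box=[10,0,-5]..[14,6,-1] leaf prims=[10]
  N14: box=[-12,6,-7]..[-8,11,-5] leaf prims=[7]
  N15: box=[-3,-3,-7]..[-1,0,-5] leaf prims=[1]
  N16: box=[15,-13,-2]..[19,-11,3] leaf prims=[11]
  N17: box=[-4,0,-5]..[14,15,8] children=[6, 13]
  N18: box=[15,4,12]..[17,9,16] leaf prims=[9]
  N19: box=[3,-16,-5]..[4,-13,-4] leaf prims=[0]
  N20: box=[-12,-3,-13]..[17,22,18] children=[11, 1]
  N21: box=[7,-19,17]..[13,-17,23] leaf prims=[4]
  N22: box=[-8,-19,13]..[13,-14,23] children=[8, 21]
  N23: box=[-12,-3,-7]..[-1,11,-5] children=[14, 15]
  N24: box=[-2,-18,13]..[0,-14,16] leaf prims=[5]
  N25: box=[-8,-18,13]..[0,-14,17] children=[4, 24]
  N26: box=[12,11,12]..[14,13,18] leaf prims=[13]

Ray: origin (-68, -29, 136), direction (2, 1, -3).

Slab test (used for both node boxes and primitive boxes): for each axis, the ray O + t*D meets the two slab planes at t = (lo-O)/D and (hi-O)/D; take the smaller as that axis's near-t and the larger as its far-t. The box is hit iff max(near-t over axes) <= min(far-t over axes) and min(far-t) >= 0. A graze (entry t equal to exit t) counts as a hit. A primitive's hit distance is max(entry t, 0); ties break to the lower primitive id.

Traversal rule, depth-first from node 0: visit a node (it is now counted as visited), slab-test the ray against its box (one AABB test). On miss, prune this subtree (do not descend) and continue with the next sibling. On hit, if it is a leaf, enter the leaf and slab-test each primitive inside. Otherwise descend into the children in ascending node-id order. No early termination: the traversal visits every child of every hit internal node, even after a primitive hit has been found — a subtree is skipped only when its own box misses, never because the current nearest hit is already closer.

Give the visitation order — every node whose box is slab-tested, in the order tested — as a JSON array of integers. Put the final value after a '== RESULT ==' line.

Walk:
N0 x:[28,87/2] y:[10,51] z:[113/3,149/3] -> hit [113/3,87/2], descend [5, 20]
  N5 x:[30,87/2] y:[10,18] z:[113/3,47] -> miss, prune
  N20 x:[28,85/2] y:[26,51] z:[118/3,149/3] -> hit [118/3,85/2], descend [1, 11]
    N1 x:[32,85/2] y:[29,44] z:[118/3,47] -> hit [118/3,85/2], descend [3, 17]
      N3 x:[40,85/2] y:[33,42] z:[118/3,124/3] -> hit [40,124/3], descend [18, 26]
        N18 x:[83/2,85/2] y:[33,38] z:[40,124/3] -> miss, prune
        N26 x:[40,41] y:[40,42] z:[118/3,124/3] -> hit [40,41] leaf, test {P13@t=40}
      N17 x:[32,41] y:[29,44] z:[128/3,47] -> miss, prune
    N11 x:[28,75/2] y:[26,51] z:[46,149/3] -> miss, prune

Summary -> nodes [0, 5, 20, 1, 3, 18, 26, 17, 11]; box-tests=9; leaf-entries=1; first=P13

== RESULT ==
[0, 5, 20, 1, 3, 18, 26, 17, 11]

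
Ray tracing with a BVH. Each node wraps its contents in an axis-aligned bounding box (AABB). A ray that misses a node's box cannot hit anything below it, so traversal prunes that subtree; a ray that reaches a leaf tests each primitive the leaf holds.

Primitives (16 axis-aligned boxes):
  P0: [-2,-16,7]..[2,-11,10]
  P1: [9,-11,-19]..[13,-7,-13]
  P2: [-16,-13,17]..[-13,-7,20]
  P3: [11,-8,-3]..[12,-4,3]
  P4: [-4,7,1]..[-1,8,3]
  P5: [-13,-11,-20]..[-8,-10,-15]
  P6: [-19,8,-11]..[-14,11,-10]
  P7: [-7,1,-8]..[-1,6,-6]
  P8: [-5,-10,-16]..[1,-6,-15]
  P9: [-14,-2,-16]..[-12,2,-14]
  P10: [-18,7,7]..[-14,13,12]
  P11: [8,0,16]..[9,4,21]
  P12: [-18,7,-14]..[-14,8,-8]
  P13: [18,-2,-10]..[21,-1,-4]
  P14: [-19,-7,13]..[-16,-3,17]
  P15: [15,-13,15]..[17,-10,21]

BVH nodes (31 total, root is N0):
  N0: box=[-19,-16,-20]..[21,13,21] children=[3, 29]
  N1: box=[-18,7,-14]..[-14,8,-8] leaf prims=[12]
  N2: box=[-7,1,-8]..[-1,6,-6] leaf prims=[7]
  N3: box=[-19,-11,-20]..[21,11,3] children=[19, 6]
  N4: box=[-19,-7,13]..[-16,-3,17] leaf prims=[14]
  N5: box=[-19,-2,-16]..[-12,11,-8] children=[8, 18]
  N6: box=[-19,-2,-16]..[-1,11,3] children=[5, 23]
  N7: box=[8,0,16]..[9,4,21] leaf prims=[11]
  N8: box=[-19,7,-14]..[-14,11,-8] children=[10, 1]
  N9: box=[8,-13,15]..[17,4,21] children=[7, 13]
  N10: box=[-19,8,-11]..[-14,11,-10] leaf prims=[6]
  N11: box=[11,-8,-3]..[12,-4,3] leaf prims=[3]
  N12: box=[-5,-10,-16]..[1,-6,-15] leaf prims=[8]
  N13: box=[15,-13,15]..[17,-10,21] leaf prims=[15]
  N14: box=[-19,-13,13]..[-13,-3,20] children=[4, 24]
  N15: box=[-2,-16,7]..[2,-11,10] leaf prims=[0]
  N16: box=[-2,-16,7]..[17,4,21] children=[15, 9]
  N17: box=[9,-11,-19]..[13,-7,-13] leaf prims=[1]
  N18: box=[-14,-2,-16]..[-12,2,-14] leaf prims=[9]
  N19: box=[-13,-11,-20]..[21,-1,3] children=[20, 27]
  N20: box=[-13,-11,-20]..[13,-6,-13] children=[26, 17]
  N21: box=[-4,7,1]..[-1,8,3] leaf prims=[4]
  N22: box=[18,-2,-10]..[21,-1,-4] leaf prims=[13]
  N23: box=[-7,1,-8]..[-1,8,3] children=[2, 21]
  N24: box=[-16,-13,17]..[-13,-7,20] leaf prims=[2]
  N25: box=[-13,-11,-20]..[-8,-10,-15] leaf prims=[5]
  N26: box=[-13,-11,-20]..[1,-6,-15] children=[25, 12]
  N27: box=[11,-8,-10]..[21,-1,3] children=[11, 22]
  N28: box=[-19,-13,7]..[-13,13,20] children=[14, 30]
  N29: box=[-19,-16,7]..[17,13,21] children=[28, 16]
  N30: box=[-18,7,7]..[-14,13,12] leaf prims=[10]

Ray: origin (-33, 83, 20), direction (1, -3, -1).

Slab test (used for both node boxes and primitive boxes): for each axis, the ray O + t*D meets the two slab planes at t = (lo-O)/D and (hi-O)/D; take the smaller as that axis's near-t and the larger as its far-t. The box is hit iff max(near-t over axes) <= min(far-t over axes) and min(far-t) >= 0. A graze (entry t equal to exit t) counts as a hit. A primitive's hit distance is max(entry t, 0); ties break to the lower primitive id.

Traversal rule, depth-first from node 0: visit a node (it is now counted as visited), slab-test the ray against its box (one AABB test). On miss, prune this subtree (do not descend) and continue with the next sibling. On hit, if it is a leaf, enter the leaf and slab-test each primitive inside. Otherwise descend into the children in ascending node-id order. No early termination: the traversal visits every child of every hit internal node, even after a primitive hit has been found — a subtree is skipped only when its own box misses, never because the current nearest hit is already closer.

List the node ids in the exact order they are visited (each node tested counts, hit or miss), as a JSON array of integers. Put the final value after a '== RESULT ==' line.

Traverse from the root:
N0 x:[14,54] y:[70/3,33] z:[-1,40] -> hit [70/3,33], descend [3, 29]
  N3 x:[14,54] y:[24,94/3] z:[17,40] -> hit [24,94/3], descend [6, 19]
    N6 x:[14,32] y:[24,85/3] z:[17,36] -> hit [24,85/3], descend [5, 23]
      N5 x:[14,21] y:[24,85/3] z:[28,36] -> miss, prune
      N23 x:[26,32] y:[25,82/3] z:[17,28] -> hit [26,82/3], descend [2, 21]
        N2 x:[26,32] y:[77/3,82/3] z:[26,28] -> hit [26,82/3] leaf, test {P7@t=26}
        N21 x:[29,32] y:[25,76/3] z:[17,19] -> miss, prune
    N19 x:[20,54] y:[28,94/3] z:[17,40] -> hit [28,94/3], descend [20, 27]
      N20 x:[20,46] y:[89/3,94/3] z:[33,40] -> miss, prune
      N27 x:[44,54] y:[28,91/3] z:[17,30] -> miss, prune
  N29 x:[14,50] y:[70/3,33] z:[-1,13] -> miss, prune

Summary -> nodes [0, 3, 6, 5, 23, 2, 21, 19, 20, 27, 29]; box-tests=11; leaf-entries=1; first=P7

== RESULT ==
[0, 3, 6, 5, 23, 2, 21, 19, 20, 27, 29]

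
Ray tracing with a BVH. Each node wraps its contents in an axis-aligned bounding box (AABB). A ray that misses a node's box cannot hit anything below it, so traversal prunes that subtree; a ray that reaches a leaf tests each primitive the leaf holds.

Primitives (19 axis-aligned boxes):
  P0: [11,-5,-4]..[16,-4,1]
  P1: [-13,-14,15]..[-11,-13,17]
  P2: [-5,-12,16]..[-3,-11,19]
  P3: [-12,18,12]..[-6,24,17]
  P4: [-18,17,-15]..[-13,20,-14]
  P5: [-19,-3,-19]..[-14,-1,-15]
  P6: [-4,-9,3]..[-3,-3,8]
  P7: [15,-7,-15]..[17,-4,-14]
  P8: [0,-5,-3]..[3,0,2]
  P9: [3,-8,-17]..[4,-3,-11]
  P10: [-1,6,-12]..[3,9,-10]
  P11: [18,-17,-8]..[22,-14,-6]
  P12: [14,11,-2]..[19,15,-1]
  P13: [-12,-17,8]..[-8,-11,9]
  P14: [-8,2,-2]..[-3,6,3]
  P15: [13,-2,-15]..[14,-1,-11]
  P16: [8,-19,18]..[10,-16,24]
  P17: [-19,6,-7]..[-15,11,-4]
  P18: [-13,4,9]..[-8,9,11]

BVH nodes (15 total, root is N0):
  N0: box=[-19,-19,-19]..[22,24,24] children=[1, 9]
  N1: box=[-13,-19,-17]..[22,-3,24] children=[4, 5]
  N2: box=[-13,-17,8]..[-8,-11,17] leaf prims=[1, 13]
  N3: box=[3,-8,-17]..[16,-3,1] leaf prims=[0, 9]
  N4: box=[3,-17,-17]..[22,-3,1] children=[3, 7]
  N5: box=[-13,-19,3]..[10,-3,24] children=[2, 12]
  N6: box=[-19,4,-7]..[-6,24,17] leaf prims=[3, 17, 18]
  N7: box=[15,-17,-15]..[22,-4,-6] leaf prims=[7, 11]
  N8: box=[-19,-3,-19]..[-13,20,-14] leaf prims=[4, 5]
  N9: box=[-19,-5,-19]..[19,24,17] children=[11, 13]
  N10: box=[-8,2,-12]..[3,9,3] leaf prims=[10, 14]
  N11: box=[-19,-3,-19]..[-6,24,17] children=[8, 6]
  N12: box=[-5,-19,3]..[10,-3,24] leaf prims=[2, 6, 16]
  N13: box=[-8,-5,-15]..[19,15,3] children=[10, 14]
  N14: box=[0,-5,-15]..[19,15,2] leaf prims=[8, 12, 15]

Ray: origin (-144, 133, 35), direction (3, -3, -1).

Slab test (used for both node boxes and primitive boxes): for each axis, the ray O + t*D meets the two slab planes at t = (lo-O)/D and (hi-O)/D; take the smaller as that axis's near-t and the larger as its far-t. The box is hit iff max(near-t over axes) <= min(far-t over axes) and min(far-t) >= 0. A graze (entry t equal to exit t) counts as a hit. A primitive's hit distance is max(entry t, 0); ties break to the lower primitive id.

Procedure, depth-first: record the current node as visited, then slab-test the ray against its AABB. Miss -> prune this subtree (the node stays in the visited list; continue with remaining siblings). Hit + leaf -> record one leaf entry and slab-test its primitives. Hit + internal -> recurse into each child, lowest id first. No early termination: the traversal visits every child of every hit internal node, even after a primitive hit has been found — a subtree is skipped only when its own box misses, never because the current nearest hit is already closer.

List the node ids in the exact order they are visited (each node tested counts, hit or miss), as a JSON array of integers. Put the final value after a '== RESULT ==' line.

Trace the traversal:
N0 x:[125/3,166/3] y:[109/3,152/3] z:[11,54] -> hit [125/3,152/3], descend [1, 9]
  N1 x:[131/3,166/3] y:[136/3,152/3] z:[11,52] -> hit [136/3,152/3], descend [4, 5]
    N4 x:[49,166/3] y:[136/3,50] z:[34,52] -> hit [49,50], descend [3, 7]
      N3 x:[49,160/3] y:[136/3,47] z:[34,52] -> miss, prune
      N7 x:[53,166/3] y:[137/3,50] z:[41,50] -> miss, prune
    N5 x:[131/3,154/3] y:[136/3,152/3] z:[11,32] -> miss, prune
  N9 x:[125/3,163/3] y:[109/3,46] z:[18,54] -> hit [125/3,46], descend [11, 13]
    N11 x:[125/3,46] y:[109/3,136/3] z:[18,54] -> hit [125/3,136/3], descend [6, 8]
      N6 x:[125/3,46] y:[109/3,43] z:[18,42] -> hit [125/3,42] leaf, test {P3(miss), P17@t=125/3, P18(miss)}
      N8 x:[125/3,131/3] y:[113/3,136/3] z:[49,54] -> miss, prune
    N13 x:[136/3,163/3] y:[118/3,46] z:[32,50] -> hit [136/3,46], descend [10, 14]
      N10 x:[136/3,49] y:[124/3,131/3] z:[32,47] -> miss, prune
      N14 x:[48,163/3] y:[118/3,46] z:[33,50] -> miss, prune

Visited [0, 1, 4, 3, 7, 5, 9, 11, 6, 8, 13, 10, 14]. Tests: 13 box, 1 leaf. Nearest: P17.

== RESULT ==
[0, 1, 4, 3, 7, 5, 9, 11, 6, 8, 13, 10, 14]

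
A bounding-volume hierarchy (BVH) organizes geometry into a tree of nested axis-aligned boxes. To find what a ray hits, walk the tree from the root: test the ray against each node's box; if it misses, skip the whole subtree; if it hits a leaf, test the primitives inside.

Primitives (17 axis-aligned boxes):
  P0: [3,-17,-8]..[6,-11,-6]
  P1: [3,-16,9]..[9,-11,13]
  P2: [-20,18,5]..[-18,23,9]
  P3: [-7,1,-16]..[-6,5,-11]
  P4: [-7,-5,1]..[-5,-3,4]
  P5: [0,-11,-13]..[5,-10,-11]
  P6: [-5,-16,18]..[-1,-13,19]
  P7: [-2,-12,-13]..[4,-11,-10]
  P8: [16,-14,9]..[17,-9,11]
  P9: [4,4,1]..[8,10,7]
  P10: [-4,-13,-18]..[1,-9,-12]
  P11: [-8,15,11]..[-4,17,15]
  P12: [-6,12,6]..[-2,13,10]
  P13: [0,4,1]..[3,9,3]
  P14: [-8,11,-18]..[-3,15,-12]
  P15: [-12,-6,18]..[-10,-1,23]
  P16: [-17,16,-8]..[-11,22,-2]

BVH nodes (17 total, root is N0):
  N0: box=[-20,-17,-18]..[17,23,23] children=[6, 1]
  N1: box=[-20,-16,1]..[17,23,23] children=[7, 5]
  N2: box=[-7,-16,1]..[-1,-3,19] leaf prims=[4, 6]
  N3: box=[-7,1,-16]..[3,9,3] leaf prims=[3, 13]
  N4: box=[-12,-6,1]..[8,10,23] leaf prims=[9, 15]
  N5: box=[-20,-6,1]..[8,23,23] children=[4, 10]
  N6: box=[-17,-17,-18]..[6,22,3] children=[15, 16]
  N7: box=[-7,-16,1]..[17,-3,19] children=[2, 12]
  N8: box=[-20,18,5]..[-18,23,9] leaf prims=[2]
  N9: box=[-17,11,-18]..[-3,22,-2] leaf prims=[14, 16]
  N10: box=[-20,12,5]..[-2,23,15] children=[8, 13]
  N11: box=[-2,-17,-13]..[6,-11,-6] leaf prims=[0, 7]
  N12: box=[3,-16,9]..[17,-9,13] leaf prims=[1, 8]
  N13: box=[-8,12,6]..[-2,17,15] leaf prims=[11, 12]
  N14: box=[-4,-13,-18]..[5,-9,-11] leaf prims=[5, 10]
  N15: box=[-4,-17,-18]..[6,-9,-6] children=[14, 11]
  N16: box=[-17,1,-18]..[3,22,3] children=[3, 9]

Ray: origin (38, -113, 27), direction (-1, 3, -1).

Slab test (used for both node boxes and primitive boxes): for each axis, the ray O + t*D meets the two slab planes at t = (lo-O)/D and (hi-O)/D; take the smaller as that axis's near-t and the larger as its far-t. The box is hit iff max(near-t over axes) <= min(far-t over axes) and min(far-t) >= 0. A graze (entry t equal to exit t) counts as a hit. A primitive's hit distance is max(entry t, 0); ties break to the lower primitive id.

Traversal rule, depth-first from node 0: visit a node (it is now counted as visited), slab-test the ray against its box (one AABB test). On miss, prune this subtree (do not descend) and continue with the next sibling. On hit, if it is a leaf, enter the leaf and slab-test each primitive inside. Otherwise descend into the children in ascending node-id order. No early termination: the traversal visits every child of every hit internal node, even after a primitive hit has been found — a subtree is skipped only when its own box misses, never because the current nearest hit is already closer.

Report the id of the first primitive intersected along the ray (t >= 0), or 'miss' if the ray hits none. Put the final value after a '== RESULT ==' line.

Traverse from the root:
N0 x:[21,58] y:[32,136/3] z:[4,45] -> hit [32,45], descend [1, 6]
  N1 x:[21,58] y:[97/3,136/3] z:[4,26] -> miss, prune
  N6 x:[32,55] y:[32,45] z:[24,45] -> hit [32,45], descend [15, 16]
    N15 x:[32,42] y:[32,104/3] z:[33,45] -> hit [33,104/3], descend [11, 14]
      N11 x:[32,40] y:[32,34] z:[33,40] -> hit [33,34] leaf, test {P0@t=33, P7(miss)}
      N14 x:[33,42] y:[100/3,104/3] z:[38,45] -> miss, prune
    N16 x:[35,55] y:[38,45] z:[24,45] -> hit [38,45], descend [3, 9]
      N3 x:[35,45] y:[38,122/3] z:[24,43] -> hit [38,122/3] leaf, test {P3(miss), P13(miss)}
      N9 x:[41,55] y:[124/3,45] z:[29,45] -> hit [124/3,45] leaf, test {P14@t=124/3, P16(miss)}

9 AABB tests over nodes [0, 1, 6, 15, 11, 14, 16, 3, 9]; 3 leaves entered; closest P0.

== RESULT ==
0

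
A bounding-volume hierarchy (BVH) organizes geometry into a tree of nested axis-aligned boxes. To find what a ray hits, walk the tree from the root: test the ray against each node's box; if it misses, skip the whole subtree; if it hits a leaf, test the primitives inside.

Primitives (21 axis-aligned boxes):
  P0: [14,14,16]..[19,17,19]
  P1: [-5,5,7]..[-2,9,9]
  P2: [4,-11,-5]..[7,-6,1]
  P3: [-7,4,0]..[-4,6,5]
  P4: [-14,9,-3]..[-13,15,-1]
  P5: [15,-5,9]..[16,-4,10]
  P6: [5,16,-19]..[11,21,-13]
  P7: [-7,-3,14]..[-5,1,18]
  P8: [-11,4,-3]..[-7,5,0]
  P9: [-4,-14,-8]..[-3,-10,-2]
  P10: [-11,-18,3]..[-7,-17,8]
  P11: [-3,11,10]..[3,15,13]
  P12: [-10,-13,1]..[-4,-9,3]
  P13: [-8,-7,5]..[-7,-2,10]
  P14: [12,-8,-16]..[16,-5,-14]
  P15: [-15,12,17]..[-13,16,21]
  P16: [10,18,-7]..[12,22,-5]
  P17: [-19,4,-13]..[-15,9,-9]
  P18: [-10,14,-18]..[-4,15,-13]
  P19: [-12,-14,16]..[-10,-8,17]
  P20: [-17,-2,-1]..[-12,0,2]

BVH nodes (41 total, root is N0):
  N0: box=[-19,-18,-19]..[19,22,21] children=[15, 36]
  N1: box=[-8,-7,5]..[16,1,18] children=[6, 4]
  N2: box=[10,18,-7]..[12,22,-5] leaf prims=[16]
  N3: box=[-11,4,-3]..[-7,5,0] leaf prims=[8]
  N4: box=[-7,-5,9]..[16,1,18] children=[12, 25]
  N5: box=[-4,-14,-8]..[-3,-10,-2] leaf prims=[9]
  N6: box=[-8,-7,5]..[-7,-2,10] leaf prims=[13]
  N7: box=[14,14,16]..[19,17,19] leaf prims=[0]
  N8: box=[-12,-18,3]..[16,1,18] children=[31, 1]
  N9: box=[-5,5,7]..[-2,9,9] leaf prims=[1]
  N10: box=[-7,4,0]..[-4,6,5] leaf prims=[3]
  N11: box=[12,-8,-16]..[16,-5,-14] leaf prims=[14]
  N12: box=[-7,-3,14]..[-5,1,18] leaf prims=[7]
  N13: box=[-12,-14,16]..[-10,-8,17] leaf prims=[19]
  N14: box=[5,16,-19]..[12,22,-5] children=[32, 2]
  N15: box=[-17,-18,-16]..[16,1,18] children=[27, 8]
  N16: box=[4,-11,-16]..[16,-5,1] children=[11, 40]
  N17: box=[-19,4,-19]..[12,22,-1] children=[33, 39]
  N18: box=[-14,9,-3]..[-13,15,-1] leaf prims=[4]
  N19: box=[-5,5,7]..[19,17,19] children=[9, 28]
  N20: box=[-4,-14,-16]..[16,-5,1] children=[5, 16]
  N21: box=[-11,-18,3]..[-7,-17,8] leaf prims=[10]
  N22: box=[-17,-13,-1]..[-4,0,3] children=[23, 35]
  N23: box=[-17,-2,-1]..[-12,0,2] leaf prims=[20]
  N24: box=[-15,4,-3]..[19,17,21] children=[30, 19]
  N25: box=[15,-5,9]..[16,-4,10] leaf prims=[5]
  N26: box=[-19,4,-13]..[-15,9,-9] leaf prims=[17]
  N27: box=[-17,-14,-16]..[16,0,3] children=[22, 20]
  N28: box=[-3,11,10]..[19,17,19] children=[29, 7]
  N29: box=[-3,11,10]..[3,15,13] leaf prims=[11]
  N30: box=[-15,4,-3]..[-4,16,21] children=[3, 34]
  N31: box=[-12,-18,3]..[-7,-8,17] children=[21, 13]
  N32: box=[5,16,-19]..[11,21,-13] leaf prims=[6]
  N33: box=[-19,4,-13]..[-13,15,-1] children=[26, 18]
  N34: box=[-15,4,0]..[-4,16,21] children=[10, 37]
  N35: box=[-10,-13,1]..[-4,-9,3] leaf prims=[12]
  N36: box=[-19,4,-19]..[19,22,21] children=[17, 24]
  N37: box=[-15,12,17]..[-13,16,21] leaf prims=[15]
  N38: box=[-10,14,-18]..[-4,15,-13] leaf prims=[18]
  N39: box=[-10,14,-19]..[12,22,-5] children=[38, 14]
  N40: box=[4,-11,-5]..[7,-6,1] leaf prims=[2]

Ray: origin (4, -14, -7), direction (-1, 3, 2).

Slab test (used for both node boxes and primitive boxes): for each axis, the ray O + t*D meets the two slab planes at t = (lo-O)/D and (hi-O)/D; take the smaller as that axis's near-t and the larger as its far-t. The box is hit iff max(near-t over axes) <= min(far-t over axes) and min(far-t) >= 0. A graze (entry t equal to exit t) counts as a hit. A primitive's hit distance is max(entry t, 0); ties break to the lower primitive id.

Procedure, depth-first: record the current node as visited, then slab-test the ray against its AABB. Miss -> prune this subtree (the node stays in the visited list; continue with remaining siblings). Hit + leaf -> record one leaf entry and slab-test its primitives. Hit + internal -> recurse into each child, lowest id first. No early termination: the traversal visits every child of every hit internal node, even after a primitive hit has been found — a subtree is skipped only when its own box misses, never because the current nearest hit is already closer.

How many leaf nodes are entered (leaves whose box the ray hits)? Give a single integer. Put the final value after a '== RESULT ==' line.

Walk:
N0 x:[-15,23] y:[-4/3,12] z:[-6,14] -> hit [-4/3,12], descend [15, 36]
  N15 x:[-12,21] y:[-4/3,5] z:[-9/2,25/2] -> hit [-4/3,5], descend [8, 27]
    N8 x:[-12,16] y:[-4/3,5] z:[5,25/2] -> hit [5,5], descend [1, 31]
      N1 x:[-12,12] y:[7/3,5] z:[6,25/2] -> miss, prune
      N31 x:[11,16] y:[-4/3,2] z:[5,12] -> miss, prune
    N27 x:[-12,21] y:[0,14/3] z:[-9/2,5] -> hit [0,14/3], descend [20, 22]
      N20 x:[-12,8] y:[0,3] z:[-9/2,4] -> hit [0,3], descend [5, 16]
        N5 x:[7,8] y:[0,4/3] z:[-1/2,5/2] -> miss, prune
        N16 x:[-12,0] y:[1,3] z:[-9/2,4] -> miss, prune
      N22 x:[8,21] y:[1/3,14/3] z:[3,5] -> miss, prune
  N36 x:[-15,23] y:[6,12] z:[-6,14] -> hit [6,12], descend [17, 24]
    N17 x:[-8,23] y:[6,12] z:[-6,3] -> miss, prune
    N24 x:[-15,19] y:[6,31/3] z:[2,14] -> hit [6,31/3], descend [19, 30]
      N19 x:[-15,9] y:[19/3,31/3] z:[7,13] -> hit [7,9], descend [9, 28]
        N9 x:[6,9] y:[19/3,23/3] z:[7,8] -> hit [7,23/3] leaf, test {P1@t=7}
        N28 x:[-15,7] y:[25/3,31/3] z:[17/2,13] -> miss, prune
      N30 x:[8,19] y:[6,10] z:[2,14] -> hit [8,10], descend [3, 34]
        N3 x:[11,15] y:[6,19/3] z:[2,7/2] -> miss, prune
        N34 x:[8,19] y:[6,10] z:[7/2,14] -> hit [8,10], descend [10, 37]
          N10 x:[8,11] y:[6,20/3] z:[7/2,6] -> miss, prune
          N37 x:[17,19] y:[26/3,10] z:[12,14] -> miss, prune

21 AABB tests over nodes [0, 15, 8, 1, 31, 27, 20, 5, 16, 22, 36, 17, 24, 19, 9, 28, 30, 3, 34, 10, 37]; 1 leaf entered; closest P1.

== RESULT ==
1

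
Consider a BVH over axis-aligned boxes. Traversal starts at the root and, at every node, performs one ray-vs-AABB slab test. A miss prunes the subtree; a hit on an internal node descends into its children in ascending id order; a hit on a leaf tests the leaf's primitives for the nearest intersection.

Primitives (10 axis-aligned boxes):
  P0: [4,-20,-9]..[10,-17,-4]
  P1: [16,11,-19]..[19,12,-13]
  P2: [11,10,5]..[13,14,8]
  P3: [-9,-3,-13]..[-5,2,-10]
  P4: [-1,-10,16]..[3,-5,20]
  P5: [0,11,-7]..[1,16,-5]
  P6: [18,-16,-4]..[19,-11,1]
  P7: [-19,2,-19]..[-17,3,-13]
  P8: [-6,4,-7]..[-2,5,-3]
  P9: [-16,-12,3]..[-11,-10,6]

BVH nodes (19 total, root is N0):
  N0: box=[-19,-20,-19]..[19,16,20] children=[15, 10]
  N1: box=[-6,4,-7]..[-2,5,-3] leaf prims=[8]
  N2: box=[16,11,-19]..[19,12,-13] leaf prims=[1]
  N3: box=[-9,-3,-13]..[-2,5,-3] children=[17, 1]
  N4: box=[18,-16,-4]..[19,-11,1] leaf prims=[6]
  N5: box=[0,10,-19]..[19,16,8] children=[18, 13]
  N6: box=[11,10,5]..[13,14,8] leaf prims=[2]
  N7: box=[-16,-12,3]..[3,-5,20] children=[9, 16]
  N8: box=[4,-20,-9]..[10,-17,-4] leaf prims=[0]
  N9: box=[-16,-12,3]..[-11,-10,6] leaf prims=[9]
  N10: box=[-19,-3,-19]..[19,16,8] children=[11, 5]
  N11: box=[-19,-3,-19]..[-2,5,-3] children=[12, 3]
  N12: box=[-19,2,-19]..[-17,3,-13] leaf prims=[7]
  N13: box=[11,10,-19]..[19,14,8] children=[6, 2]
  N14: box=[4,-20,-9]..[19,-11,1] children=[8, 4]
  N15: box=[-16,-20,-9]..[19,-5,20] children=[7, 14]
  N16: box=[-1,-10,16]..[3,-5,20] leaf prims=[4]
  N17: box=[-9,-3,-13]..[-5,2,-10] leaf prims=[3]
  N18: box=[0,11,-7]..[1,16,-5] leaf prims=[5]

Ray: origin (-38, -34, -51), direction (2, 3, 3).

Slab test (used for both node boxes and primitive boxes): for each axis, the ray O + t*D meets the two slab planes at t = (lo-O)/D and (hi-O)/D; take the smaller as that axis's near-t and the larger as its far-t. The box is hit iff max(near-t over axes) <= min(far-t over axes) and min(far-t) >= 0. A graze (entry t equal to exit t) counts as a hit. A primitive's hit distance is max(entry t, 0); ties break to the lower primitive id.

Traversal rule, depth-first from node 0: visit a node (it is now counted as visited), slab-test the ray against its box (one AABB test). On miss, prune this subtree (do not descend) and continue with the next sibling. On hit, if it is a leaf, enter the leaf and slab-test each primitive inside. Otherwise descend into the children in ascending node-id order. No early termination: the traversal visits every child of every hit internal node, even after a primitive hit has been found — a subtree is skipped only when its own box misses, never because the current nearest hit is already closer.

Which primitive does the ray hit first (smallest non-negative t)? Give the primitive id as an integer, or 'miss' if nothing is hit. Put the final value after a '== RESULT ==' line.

Trace the traversal:
N0 x:[19/2,57/2] y:[14/3,50/3] z:[32/3,71/3] -> hit [32/3,50/3], descend [10, 15]
  N10 x:[19/2,57/2] y:[31/3,50/3] z:[32/3,59/3] -> hit [32/3,50/3], descend [5, 11]
    N5 x:[19,57/2] y:[44/3,50/3] z:[32/3,59/3] -> miss, prune
    N11 x:[19/2,18] y:[31/3,13] z:[32/3,16] -> hit [32/3,13], descend [3, 12]
      N3 x:[29/2,18] y:[31/3,13] z:[38/3,16] -> miss, prune
      N12 x:[19/2,21/2] y:[12,37/3] z:[32/3,38/3] -> miss, prune
  N15 x:[11,57/2] y:[14/3,29/3] z:[14,71/3] -> miss, prune

7 AABB tests over nodes [0, 10, 5, 11, 3, 12, 15]; 0 leaves entered; closest miss.

== RESULT ==
miss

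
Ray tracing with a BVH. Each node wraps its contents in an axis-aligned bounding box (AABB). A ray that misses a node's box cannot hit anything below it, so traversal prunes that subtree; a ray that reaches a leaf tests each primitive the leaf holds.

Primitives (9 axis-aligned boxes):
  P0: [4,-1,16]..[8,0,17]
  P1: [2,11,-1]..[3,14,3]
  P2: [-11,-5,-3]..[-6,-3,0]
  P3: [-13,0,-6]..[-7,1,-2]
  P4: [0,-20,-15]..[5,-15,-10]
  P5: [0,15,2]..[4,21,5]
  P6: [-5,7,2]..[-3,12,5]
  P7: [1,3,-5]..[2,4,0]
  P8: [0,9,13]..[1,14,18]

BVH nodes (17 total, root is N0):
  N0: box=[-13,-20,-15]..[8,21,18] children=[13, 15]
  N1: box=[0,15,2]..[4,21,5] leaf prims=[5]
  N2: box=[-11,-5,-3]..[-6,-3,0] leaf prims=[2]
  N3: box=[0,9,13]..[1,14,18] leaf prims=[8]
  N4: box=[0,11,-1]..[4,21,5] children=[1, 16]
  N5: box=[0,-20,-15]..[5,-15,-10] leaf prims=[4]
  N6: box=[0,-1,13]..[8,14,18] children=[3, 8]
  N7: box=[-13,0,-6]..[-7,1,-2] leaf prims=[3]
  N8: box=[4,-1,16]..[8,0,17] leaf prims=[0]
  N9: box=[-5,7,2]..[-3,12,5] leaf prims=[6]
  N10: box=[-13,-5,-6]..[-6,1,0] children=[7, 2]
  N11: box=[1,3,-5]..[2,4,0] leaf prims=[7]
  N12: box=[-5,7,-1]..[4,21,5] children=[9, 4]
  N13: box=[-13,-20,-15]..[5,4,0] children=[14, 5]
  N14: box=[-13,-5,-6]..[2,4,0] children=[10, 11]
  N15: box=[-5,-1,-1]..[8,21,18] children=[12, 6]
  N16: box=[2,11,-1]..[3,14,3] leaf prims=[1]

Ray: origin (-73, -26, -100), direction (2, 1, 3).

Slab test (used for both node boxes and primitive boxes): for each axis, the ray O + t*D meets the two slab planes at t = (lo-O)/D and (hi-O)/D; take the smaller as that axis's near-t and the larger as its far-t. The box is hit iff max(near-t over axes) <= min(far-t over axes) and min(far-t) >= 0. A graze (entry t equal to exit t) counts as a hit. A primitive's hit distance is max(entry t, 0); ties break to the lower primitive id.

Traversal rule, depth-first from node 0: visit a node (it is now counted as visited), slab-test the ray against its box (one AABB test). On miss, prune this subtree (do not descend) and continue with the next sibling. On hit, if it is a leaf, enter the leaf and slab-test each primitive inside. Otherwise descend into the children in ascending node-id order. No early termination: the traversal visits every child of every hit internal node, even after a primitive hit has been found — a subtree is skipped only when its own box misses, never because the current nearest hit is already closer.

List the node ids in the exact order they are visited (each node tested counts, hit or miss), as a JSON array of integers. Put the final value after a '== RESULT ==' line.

Traverse from the root:
N0 x:[30,81/2] y:[6,47] z:[85/3,118/3] -> hit [30,118/3], descend [13, 15]
  N13 x:[30,39] y:[6,30] z:[85/3,100/3] -> hit [30,30], descend [5, 14]
    N5 x:[73/2,39] y:[6,11] z:[85/3,30] -> miss, prune
    N14 x:[30,75/2] y:[21,30] z:[94/3,100/3] -> miss, prune
  N15 x:[34,81/2] y:[25,47] z:[33,118/3] -> hit [34,118/3], descend [6, 12]
    N6 x:[73/2,81/2] y:[25,40] z:[113/3,118/3] -> hit [113/3,118/3], descend [3, 8]
      N3 x:[73/2,37] y:[35,40] z:[113/3,118/3] -> miss, prune
      N8 x:[77/2,81/2] y:[25,26] z:[116/3,39] -> miss, prune
    N12 x:[34,77/2] y:[33,47] z:[33,35] -> hit [34,35], descend [4, 9]
      N4 x:[73/2,77/2] y:[37,47] z:[33,35] -> miss, prune
      N9 x:[34,35] y:[33,38] z:[34,35] -> hit [34,35] leaf, test {P6@t=34}

Visited [0, 13, 5, 14, 15, 6, 3, 8, 12, 4, 9]. Tests: 11 box, 1 leaf. Nearest: P6.

== RESULT ==
[0, 13, 5, 14, 15, 6, 3, 8, 12, 4, 9]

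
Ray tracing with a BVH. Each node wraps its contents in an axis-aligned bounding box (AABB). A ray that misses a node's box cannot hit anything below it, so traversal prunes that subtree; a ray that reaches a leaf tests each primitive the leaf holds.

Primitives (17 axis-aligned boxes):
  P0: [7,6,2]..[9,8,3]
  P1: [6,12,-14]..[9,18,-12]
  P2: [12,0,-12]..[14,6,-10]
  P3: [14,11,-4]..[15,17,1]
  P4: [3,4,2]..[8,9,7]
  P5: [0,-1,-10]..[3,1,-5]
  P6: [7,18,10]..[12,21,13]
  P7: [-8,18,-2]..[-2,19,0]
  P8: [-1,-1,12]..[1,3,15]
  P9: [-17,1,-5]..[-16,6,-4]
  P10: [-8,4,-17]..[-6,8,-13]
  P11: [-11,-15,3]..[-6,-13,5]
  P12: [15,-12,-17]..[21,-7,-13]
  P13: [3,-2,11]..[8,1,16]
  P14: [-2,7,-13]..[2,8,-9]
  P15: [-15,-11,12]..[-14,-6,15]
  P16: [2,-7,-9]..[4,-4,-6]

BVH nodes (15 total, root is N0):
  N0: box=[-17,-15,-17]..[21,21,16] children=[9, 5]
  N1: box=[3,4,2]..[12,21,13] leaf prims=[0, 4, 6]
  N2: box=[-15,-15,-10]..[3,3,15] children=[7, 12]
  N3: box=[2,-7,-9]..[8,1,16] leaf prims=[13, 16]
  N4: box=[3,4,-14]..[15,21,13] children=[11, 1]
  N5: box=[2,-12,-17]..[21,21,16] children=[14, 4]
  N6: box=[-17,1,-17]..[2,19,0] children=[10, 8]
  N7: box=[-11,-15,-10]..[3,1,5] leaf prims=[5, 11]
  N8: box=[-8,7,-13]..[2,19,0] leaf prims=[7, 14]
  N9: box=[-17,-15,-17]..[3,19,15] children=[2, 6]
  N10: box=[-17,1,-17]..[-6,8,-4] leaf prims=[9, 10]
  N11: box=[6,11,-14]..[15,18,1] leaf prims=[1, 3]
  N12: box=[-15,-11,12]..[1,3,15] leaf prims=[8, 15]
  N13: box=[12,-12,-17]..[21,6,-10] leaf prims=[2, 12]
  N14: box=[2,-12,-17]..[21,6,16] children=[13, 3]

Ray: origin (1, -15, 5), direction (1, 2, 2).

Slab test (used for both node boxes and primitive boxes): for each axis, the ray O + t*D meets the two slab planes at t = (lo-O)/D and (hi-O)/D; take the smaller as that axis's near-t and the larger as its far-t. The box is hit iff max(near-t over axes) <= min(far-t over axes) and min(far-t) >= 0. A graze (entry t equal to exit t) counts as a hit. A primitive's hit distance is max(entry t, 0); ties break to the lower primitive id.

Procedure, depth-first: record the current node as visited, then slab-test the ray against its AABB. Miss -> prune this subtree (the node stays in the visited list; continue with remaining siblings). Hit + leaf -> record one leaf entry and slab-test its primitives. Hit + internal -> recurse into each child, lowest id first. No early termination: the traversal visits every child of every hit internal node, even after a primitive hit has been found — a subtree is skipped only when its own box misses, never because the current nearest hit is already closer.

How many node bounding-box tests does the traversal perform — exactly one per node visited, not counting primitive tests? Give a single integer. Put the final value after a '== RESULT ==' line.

Traverse from the root:
N0 x:[-18,20] y:[0,18] z:[-11,11/2] -> hit [0,11/2], descend [5, 9]
  N5 x:[1,20] y:[3/2,18] z:[-11,11/2] -> hit [3/2,11/2], descend [4, 14]
    N4 x:[2,14] y:[19/2,18] z:[-19/2,4] -> miss, prune
    N14 x:[1,20] y:[3/2,21/2] z:[-11,11/2] -> hit [3/2,11/2], descend [3, 13]
      N3 x:[1,7] y:[4,8] z:[-7,11/2] -> hit [4,11/2] leaf, test {P13(miss), P16(miss)}
      N13 x:[11,20] y:[3/2,21/2] z:[-11,-15/2] -> miss, prune
  N9 x:[-18,2] y:[0,17] z:[-11,5] -> hit [0,2], descend [2, 6]
    N2 x:[-16,2] y:[0,9] z:[-15/2,5] -> hit [0,2], descend [7, 12]
      N7 x:[-12,2] y:[0,8] z:[-15/2,0] -> hit [0,0] leaf, test {P5(miss), P11(miss)}
      N12 x:[-16,0] y:[2,9] z:[7/2,5] -> miss, prune
    N6 x:[-18,1] y:[8,17] z:[-11,-5/2] -> miss, prune

Summary -> nodes [0, 5, 4, 14, 3, 13, 9, 2, 7, 12, 6]; box-tests=11; leaf-entries=2; first=miss

== RESULT ==
11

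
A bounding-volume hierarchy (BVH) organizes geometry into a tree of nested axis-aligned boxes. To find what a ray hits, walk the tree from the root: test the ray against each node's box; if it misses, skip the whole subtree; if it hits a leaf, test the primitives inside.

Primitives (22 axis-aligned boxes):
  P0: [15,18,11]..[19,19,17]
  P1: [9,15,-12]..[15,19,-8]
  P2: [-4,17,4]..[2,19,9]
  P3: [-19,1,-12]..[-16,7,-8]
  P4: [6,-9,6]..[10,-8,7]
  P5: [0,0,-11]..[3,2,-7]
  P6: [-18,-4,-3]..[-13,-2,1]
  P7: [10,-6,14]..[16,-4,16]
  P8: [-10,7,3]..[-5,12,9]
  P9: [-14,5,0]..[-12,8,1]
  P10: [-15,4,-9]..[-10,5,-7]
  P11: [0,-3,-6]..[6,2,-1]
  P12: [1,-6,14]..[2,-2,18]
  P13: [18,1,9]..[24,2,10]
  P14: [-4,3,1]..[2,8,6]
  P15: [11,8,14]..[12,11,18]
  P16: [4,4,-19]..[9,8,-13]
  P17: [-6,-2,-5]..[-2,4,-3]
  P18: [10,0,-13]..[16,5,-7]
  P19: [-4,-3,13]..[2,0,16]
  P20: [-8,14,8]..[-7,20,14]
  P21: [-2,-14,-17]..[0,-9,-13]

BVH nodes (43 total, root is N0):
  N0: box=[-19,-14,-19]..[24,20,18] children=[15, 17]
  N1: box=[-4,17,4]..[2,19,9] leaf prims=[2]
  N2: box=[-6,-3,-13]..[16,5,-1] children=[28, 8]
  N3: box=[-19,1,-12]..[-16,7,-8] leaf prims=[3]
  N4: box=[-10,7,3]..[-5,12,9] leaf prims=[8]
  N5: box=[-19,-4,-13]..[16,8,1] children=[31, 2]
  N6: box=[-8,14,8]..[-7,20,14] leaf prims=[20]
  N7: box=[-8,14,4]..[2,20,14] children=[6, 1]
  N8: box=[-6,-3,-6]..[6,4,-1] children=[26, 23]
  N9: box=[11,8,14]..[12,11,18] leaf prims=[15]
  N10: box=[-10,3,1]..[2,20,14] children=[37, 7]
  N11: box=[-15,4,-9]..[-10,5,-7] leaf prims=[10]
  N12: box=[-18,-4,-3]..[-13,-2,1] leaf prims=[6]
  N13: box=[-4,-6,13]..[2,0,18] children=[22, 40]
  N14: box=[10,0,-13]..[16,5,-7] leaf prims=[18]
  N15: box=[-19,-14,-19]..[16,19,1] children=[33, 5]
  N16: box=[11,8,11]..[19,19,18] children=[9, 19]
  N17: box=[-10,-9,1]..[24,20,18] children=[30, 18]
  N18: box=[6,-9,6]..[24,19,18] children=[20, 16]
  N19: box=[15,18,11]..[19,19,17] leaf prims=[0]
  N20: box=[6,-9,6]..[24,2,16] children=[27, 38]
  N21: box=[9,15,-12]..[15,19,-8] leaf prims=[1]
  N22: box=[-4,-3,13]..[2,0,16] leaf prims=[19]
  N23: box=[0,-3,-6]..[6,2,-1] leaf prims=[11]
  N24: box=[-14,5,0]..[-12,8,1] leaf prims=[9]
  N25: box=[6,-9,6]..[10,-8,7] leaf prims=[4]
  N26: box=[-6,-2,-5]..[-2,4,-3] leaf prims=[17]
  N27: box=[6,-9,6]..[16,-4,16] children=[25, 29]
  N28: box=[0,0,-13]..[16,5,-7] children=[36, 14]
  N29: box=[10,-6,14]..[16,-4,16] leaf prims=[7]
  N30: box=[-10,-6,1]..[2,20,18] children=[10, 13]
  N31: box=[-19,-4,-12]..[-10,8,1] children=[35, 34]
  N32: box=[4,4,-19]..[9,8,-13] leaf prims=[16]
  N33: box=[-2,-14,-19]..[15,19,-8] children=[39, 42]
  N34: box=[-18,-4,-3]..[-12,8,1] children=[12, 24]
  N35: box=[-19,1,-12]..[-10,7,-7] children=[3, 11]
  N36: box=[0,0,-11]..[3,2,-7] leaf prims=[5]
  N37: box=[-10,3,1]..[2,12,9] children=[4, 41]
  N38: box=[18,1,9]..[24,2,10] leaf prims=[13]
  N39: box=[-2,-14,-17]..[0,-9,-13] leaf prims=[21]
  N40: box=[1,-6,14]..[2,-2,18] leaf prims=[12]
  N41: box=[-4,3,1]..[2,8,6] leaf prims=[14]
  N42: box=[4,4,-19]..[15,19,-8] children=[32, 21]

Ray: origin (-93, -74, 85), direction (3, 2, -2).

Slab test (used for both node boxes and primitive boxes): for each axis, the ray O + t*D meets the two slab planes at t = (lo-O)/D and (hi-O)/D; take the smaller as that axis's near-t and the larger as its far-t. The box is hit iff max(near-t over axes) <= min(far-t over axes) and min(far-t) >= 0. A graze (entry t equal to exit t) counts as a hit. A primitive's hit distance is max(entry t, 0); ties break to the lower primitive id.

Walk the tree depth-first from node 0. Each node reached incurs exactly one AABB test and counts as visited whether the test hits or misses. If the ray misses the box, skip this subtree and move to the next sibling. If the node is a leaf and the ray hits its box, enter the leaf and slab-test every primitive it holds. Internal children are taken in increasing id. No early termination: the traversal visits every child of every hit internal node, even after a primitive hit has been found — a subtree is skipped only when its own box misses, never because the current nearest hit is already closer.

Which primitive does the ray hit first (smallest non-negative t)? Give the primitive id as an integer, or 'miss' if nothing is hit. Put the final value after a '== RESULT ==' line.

Traverse from the root:
N0 x:[74/3,39] y:[30,47] z:[67/2,52] -> hit [67/2,39], descend [15, 17]
  N15 x:[74/3,109/3] y:[30,93/2] z:[42,52] -> miss, prune
  N17 x:[83/3,39] y:[65/2,47] z:[67/2,42] -> hit [67/2,39], descend [18, 30]
    N18 x:[33,39] y:[65/2,93/2] z:[67/2,79/2] -> hit [67/2,39], descend [16, 20]
      N16 x:[104/3,112/3] y:[41,93/2] z:[67/2,37] -> miss, prune
      N20 x:[33,39] y:[65/2,38] z:[69/2,79/2] -> hit [69/2,38], descend [27, 38]
        N27 x:[33,109/3] y:[65/2,35] z:[69/2,79/2] -> hit [69/2,35], descend [25, 29]
          N25 x:[33,103/3] y:[65/2,33] z:[39,79/2] -> miss, prune
          N29 x:[103/3,109/3] y:[34,35] z:[69/2,71/2] -> hit [69/2,35] leaf, test {P7@t=69/2}
        N38 x:[37,39] y:[75/2,38] z:[75/2,38] -> hit [75/2,38] leaf, test {P13@t=75/2}
    N30 x:[83/3,95/3] y:[34,47] z:[67/2,42] -> miss, prune

order=[0, 15, 17, 18, 16, 20, 27, 25, 29, 38, 30]  |boxes|=11  |leaves|=2  hit=P7

== RESULT ==
7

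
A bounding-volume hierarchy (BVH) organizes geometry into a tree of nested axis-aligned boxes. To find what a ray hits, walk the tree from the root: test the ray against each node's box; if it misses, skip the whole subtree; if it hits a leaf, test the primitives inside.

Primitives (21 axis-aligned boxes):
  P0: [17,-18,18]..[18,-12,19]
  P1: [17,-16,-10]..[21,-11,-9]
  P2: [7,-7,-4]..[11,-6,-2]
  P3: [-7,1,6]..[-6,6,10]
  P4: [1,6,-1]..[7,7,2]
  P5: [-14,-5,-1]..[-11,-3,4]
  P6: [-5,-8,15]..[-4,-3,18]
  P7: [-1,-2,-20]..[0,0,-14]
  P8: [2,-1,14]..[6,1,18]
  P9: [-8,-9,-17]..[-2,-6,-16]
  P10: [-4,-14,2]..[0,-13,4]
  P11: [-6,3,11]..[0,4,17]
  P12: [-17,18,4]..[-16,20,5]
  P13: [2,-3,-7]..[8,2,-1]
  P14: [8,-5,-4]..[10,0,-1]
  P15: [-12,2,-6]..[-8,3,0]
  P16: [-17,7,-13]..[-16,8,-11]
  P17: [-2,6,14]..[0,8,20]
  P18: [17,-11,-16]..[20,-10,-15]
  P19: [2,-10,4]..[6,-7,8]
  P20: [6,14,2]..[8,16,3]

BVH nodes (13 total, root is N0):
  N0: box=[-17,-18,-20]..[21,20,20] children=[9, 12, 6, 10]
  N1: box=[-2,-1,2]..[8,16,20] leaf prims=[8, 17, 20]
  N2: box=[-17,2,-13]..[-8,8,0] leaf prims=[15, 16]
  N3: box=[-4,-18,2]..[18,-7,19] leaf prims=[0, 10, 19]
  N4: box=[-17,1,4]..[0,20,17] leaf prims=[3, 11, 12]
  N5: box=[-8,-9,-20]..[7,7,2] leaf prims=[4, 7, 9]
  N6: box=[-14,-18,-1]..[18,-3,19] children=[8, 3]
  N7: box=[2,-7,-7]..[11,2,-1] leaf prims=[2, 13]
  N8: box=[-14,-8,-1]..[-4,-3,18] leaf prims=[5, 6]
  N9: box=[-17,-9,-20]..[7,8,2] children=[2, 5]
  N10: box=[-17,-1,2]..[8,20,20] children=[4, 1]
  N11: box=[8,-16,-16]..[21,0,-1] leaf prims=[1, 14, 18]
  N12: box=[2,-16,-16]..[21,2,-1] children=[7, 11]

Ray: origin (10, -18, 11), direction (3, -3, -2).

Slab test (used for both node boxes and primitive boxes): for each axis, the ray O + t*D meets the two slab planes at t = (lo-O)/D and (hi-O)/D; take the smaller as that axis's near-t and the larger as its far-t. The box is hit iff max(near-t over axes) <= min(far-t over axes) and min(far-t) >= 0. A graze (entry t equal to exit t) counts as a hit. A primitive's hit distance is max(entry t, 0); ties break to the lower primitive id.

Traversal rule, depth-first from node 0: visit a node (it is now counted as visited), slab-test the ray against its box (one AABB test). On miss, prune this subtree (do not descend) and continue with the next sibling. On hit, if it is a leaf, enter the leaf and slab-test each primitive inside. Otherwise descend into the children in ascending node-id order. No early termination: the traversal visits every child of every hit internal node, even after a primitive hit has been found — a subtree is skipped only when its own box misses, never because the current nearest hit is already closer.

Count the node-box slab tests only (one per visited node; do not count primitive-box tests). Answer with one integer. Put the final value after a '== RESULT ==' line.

Walk:
N0 x:[-9,11/3] y:[-38/3,0] z:[-9/2,31/2] -> hit [-9/2,0], descend [6, 9, 10, 12]
  N6 x:[-8,8/3] y:[-5,0] z:[-4,6] -> hit [-4,0], descend [3, 8]
    N3 x:[-14/3,8/3] y:[-11/3,0] z:[-4,9/2] -> hit [-11/3,0] leaf, test {P0(miss), P10(miss), P19(miss)}
    N8 x:[-8,-14/3] y:[-5,-10/3] z:[-7/2,6] -> miss, prune
  N9 x:[-9,-1] y:[-26/3,-3] z:[9/2,31/2] -> miss, prune
  N10 x:[-9,-2/3] y:[-38/3,-17/3] z:[-9/2,9/2] -> miss, prune
  N12 x:[-8/3,11/3] y:[-20/3,-2/3] z:[6,27/2] -> miss, prune

Summary -> nodes [0, 6, 3, 8, 9, 10, 12]; box-tests=7; leaf-entries=1; first=miss

== RESULT ==
7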